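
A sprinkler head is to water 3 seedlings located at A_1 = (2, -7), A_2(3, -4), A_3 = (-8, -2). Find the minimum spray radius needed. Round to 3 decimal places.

5.647

Side lengths²: A_1A_2² = 10, A_1A_3² = 125, A_2A_3² = 125.
Since A_2A_3² = 125 < 125 + 10 = 135, the triangle is acute, so the smallest enclosing circle is the circumcircle.
Circumcentre = (-37/14, -53/14), r² = 3125/98.
r = √(3125/98) ≈ 5.647.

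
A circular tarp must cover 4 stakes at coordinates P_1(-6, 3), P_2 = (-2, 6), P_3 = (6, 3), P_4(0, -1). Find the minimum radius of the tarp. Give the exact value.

The minimum enclosing circle of a finite set is fixed by two of the points (as a diameter) or three (as a circumcircle).
The farthest pair is P_1–P_3 with squared distance 144. The circle on this segment as diameter has centre (0, 3) and r² = 144/4 = 36.
Check P_2: distance² to centre = 13 ≤ 36, so it lies inside.
All remaining points lie in this disk, and no smaller disk contains both endpoints, so this is the minimum enclosing circle.
r = √36 = 6.

6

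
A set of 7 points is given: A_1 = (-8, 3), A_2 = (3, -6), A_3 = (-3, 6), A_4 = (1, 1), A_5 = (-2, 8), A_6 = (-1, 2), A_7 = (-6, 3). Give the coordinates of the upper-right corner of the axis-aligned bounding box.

x-range [-8, 3], y-range [-6, 8].
The upper-right corner is (3, 8).

(3, 8)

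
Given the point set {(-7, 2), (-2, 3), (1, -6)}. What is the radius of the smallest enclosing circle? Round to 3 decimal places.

Call the three points A, B, C in the order given.
Side lengths²: AB² = 26, AC² = 128, BC² = 90.
Since AC² = 128 ≥ 90 + 26 = 116, the angle opposite AC is not acute, so the smallest enclosing circle has AC as diameter.
Centre = midpoint of AC = (-3, -2), r² = 128/4 = 32.
r = √32 ≈ 5.657.

5.657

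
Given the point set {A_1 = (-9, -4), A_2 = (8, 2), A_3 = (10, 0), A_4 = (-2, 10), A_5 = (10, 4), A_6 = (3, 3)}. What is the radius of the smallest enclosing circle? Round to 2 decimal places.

10.31

The farthest pair is A_1–A_5 with squared distance 425. The circle on this segment as diameter has centre (0.5, 0) and r² = 425/4 = 106.25.
Check A_2: distance² to centre = 60.25 ≤ 106.25, so it lies inside.
All remaining points lie in this disk, and no smaller disk contains both endpoints, so this is the minimum enclosing circle.
r = √(106.25) ≈ 10.31.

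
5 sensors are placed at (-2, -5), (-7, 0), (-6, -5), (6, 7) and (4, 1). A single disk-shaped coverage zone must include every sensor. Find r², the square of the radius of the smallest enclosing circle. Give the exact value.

The farthest pair is (-6, -5)–(6, 7) with squared distance 288. The circle on this segment as diameter has centre (0, 1) and r² = 288/4 = 72.
Check (-2, -5): distance² to centre = 40 ≤ 72, so it lies inside.
All remaining points lie in this disk, and no smaller disk contains both endpoints, so this is the minimum enclosing circle.

72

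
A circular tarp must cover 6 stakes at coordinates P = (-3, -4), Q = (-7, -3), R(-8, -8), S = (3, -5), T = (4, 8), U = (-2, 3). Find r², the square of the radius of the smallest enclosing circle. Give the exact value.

100

The minimum enclosing circle of a finite set is fixed by two of the points (as a diameter) or three (as a circumcircle).
The farthest pair is R–T with squared distance 400. The circle on this segment as diameter has centre (-2, 0) and r² = 400/4 = 100.
Check P: distance² to centre = 17 ≤ 100, so it lies inside.
All remaining points lie in this disk, and no smaller disk contains both endpoints, so this is the minimum enclosing circle.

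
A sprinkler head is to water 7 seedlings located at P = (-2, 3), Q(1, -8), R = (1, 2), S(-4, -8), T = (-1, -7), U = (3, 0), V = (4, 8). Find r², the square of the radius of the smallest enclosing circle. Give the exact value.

80

A smallest enclosing disk is always determined by at most three of the input points on its boundary.
The farthest pair is S–V with squared distance 320. The circle on this segment as diameter has centre (0, 0) and r² = 320/4 = 80.
Check P: distance² to centre = 13 ≤ 80, so it lies inside.
All remaining points lie in this disk, and no smaller disk contains both endpoints, so this is the minimum enclosing circle.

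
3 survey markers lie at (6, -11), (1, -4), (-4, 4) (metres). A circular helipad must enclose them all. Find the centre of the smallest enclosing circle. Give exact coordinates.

Call the three points A, B, C in the order given.
Side lengths²: AB² = 74, AC² = 325, BC² = 89.
Since AC² = 325 ≥ 89 + 74 = 163, the angle opposite AC is not acute, so the smallest enclosing circle has AC as diameter.
Centre = midpoint of AC = (1, -3.5), r² = 325/4 = 81.25.
Centre = (1, -3.5).

(1, -3.5)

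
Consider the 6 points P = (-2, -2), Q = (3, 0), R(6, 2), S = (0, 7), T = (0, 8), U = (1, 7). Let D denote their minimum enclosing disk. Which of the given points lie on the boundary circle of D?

P, R, T

The minimum enclosing circle of a finite set is fixed by two of the points (as a diameter) or three (as a circumcircle).
The minimum enclosing circle is determined by three boundary points: P, R, T.
Their circumcentre is (2/3, 8/3) with r² = 260/9.
The farthest remaining point S is at distance² 173/9 ≤ 260/9.
The points at distance exactly r from the centre are P, R, T — 3 points.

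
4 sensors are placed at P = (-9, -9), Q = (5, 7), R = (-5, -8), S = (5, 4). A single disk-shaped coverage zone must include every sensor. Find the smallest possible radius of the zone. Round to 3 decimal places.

A smallest enclosing disk is always determined by at most three of the input points on its boundary.
The farthest pair is P–Q with squared distance 452. The circle on this segment as diameter has centre (-2, -1) and r² = 452/4 = 113.
Check R: distance² to centre = 58 ≤ 113, so it lies inside.
All remaining points lie in this disk, and no smaller disk contains both endpoints, so this is the minimum enclosing circle.
r = √113 ≈ 10.630.

10.630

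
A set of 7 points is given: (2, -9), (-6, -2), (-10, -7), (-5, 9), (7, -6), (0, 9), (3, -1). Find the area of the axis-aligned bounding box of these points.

x ranges over [-10, 7], width 17.
y ranges over [-9, 9], height 18.
Area = 17 × 18 = 306.

306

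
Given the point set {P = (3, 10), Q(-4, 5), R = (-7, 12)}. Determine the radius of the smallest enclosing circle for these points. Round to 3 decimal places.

5.220

Side lengths²: PQ² = 74, PR² = 104, QR² = 58.
Since PR² = 104 < 74 + 58 = 132, the triangle is acute, so the smallest enclosing circle is the circumcircle.
Circumcentre = (-2.21875, 9.90625), r² = 27.244140625.
r = √(27.244140625) ≈ 5.220.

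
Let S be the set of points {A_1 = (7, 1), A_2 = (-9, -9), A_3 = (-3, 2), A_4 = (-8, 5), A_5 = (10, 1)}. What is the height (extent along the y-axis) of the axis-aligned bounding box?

14

max y = 5, min y = -9, so height = 14.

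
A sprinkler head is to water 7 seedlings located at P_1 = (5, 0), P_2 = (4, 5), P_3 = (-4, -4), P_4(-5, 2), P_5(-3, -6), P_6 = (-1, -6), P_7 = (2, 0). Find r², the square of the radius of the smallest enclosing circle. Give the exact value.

42.5

A smallest enclosing disk is always determined by at most three of the input points on its boundary.
The farthest pair is P_2–P_5 with squared distance 170. The circle on this segment as diameter has centre (0.5, -0.5) and r² = 170/4 = 42.5.
Check P_1: distance² to centre = 20.5 ≤ 42.5, so it lies inside.
All remaining points lie in this disk, and no smaller disk contains both endpoints, so this is the minimum enclosing circle.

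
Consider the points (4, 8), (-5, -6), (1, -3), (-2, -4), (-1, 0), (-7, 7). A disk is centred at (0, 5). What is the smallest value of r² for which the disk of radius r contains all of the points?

The required radius is the distance from (0, 5) to the farthest point.
Squared distances: 25, 146, 65, 85, 26, 53.
Maximum is 146, attained at (-5, -6).

146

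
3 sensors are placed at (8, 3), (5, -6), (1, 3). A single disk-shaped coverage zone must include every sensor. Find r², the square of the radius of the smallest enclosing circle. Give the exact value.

Call the three points A, B, C in the order given.
Side lengths²: AB² = 90, AC² = 49, BC² = 97.
Since BC² = 97 < 90 + 49 = 139, the triangle is acute, so the smallest enclosing circle is the circumcircle.
Circumcentre = (4.5, -5/6), r² = 485/18.

485/18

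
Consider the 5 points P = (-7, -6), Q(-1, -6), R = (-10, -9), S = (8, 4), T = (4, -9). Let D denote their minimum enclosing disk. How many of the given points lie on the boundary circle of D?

By Welzl's lemma the MEC is supported by two points (diametrically opposite) or three points (on a circumcircle).
The farthest pair is R–S with squared distance 493. The circle on this segment as diameter has centre (-1, -2.5) and r² = 493/4 = 123.25.
Check P: distance² to centre = 48.25 ≤ 123.25, so it lies inside.
All remaining points lie in this disk, and no smaller disk contains both endpoints, so this is the minimum enclosing circle.
The points at distance exactly r from the centre are R, S — 2 points.

2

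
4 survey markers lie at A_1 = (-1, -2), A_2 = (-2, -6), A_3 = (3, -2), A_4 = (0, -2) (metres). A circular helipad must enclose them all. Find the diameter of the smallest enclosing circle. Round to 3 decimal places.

6.403

By Welzl's lemma the MEC is supported by two points (diametrically opposite) or three points (on a circumcircle).
The farthest pair is A_2–A_3 with squared distance 41. The circle on this segment as diameter has centre (0.5, -4) and r² = 41/4 = 10.25.
Check A_1: distance² to centre = 6.25 ≤ 10.25, so it lies inside.
All remaining points lie in this disk, and no smaller disk contains both endpoints, so this is the minimum enclosing circle.
Diameter = 2r = 2√(10.25) ≈ 6.403.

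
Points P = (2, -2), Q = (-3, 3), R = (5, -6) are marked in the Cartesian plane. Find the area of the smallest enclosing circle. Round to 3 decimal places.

113.883

Side lengths²: PQ² = 50, PR² = 25, QR² = 145.
Since QR² = 145 ≥ 50 + 25 = 75, the angle opposite QR is not acute, so the smallest enclosing circle has QR as diameter.
Centre = midpoint of QR = (1, -1.5), r² = 145/4 = 36.25.
Area = π·r² = π·36.25 ≈ 113.883.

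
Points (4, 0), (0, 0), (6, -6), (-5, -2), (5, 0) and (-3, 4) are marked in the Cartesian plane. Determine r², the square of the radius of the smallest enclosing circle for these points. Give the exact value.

45.25

By Welzl's lemma the MEC is supported by two points (diametrically opposite) or three points (on a circumcircle).
The farthest pair is (6, -6)–(-3, 4) with squared distance 181. The circle on this segment as diameter has centre (1.5, -1) and r² = 181/4 = 45.25.
Check (4, 0): distance² to centre = 7.25 ≤ 45.25, so it lies inside.
All remaining points lie in this disk, and no smaller disk contains both endpoints, so this is the minimum enclosing circle.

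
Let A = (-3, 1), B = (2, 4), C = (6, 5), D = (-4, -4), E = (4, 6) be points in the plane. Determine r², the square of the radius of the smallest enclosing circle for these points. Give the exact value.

45.25

A smallest enclosing disk is always determined by at most three of the input points on its boundary.
The farthest pair is C–D with squared distance 181. The circle on this segment as diameter has centre (1, 0.5) and r² = 181/4 = 45.25.
Check A: distance² to centre = 16.25 ≤ 45.25, so it lies inside.
All remaining points lie in this disk, and no smaller disk contains both endpoints, so this is the minimum enclosing circle.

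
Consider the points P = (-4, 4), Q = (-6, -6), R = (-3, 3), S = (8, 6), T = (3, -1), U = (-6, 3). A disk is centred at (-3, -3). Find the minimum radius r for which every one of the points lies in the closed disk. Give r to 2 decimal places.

The required radius is the distance from (-3, -3) to the farthest point.
Squared distances: 50, 18, 36, 202, 40, 45.
Maximum is 202, attained at S.
r = √202 ≈ 14.21.

14.21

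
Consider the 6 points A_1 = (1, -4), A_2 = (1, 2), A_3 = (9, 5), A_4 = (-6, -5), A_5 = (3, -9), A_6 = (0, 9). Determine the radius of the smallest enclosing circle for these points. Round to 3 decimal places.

9.124

The minimum enclosing circle of a finite set is fixed by two of the points (as a diameter) or three (as a circumcircle).
The farthest pair is A_5–A_6 with squared distance 333. The circle on this segment as diameter has centre (1.5, 0) and r² = 333/4 = 83.25.
Check A_1: distance² to centre = 16.25 ≤ 83.25, so it lies inside.
All remaining points lie in this disk, and no smaller disk contains both endpoints, so this is the minimum enclosing circle.
r = √(83.25) ≈ 9.124.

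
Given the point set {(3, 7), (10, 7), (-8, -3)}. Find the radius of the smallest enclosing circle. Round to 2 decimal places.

Call the three points A, B, C in the order given.
Side lengths²: AB² = 49, AC² = 221, BC² = 424.
Since BC² = 424 ≥ 221 + 49 = 270, the angle opposite BC is not acute, so the smallest enclosing circle has BC as diameter.
Centre = midpoint of BC = (1, 2), r² = 424/4 = 106.
r = √106 ≈ 10.30.

10.30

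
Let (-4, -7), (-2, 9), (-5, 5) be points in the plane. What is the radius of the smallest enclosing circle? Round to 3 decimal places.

8.062

Call the three points A, B, C in the order given.
Side lengths²: AB² = 260, AC² = 145, BC² = 25.
Since AB² = 260 ≥ 145 + 25 = 170, the angle opposite AB is not acute, so the smallest enclosing circle has AB as diameter.
Centre = midpoint of AB = (-3, 1), r² = 260/4 = 65.
r = √65 ≈ 8.062.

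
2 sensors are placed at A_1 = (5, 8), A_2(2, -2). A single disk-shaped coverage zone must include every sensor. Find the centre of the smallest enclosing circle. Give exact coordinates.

The smallest circle enclosing two points has them as diameter endpoints.
Centre = midpoint = (3.5, 3); r² = |A_1A_2|²/4 = 109/4 = 27.25.
Centre = (3.5, 3).

(3.5, 3)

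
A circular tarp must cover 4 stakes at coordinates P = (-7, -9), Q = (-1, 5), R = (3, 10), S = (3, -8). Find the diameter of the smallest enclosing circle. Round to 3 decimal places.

A smallest enclosing disk is always determined by at most three of the input points on its boundary.
The farthest pair is P–R with squared distance 461. The circle on this segment as diameter has centre (-2, 0.5) and r² = 461/4 = 115.25.
Check Q: distance² to centre = 21.25 ≤ 115.25, so it lies inside.
All remaining points lie in this disk, and no smaller disk contains both endpoints, so this is the minimum enclosing circle.
Diameter = 2r = 2√(115.25) ≈ 21.471.

21.471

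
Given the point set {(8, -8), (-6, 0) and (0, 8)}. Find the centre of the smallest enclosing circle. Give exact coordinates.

Call the three points A, B, C in the order given.
Side lengths²: AB² = 260, AC² = 320, BC² = 100.
Since AC² = 320 < 260 + 100 = 360, the triangle is acute, so the smallest enclosing circle is the circumcircle.
Circumcentre = (3, -0.5), r² = 81.25.
Centre = (3, -0.5).

(3, -0.5)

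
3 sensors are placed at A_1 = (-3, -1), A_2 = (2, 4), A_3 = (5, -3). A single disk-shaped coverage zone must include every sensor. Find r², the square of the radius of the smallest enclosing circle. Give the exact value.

Side lengths²: A_1A_2² = 50, A_1A_3² = 68, A_2A_3² = 58.
Since A_1A_3² = 68 < 58 + 50 = 108, the triangle is acute, so the smallest enclosing circle is the circumcircle.
Circumcentre = (1.4, -0.4), r² = 19.72.

19.72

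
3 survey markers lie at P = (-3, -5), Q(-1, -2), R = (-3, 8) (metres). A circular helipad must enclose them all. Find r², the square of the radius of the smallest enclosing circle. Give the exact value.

Side lengths²: PQ² = 13, PR² = 169, QR² = 104.
Since PR² = 169 ≥ 104 + 13 = 117, the angle opposite PR is not acute, so the smallest enclosing circle has PR as diameter.
Centre = midpoint of PR = (-3, 1.5), r² = 169/4 = 42.25.

42.25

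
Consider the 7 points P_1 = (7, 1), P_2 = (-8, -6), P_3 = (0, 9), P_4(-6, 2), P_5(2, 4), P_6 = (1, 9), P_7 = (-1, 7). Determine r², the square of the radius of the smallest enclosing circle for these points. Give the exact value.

A smallest enclosing disk is always determined by at most three of the input points on its boundary.
The minimum enclosing circle is determined by three boundary points: P_1, P_2, P_6.
Their circumcentre is (-52/27, 5/9) with r² = 58225/729.
The farthest remaining point P_3 is at distance² 54688/729 ≤ 58225/729.

58225/729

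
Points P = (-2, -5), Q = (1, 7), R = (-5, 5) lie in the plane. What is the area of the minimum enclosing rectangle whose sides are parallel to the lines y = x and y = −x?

97.5

In coordinates u = x + y, v = x − y the rectangle is axis-aligned; the map (x,y)→(u,v) scales areas by 2.
u-values: -7, 8, 0; range = 8 − (-7) = 15.
v-values: 3, -6, -10; range = 3 − (-10) = 13.
Area = (15 × 13) / 2 = 97.5.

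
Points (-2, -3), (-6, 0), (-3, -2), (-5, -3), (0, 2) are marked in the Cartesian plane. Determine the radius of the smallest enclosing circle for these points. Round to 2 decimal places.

3.54

The farthest pair is (-5, -3)–(0, 2) with squared distance 50. The circle on this segment as diameter has centre (-2.5, -0.5) and r² = 50/4 = 12.5.
Check (-2, -3): distance² to centre = 6.5 ≤ 12.5, so it lies inside.
All remaining points lie in this disk, and no smaller disk contains both endpoints, so this is the minimum enclosing circle.
r = √(12.5) ≈ 3.54.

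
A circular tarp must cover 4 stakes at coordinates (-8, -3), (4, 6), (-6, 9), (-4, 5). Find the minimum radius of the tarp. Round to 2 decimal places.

7.56

A smallest enclosing disk is always determined by at most three of the input points on its boundary.
The minimum enclosing circle is determined by three boundary points: (-8, -3), (4, 6), (-6, 9).
Their circumcentre is (-18/7, 95/42) with r² = 100825/1764.
The farthest remaining point (-4, 5) is at distance² 16825/1764 ≤ 100825/1764.
r = √(100825/1764) ≈ 7.56.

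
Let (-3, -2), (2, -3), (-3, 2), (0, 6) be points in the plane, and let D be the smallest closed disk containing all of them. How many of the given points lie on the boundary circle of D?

3

By Welzl's lemma the MEC is supported by two points (diametrically opposite) or three points (on a circumcircle).
The minimum enclosing circle is determined by three boundary points: (-3, -2), (2, -3), (0, 6).
Their circumcentre is (23/86, 115/86) with r² = 80665/3698.
The farthest remaining point (-3, 2) is at distance² 41105/3698 ≤ 80665/3698.
The points at distance exactly r from the centre are (-3, -2), (2, -3), (0, 6) — 3 points.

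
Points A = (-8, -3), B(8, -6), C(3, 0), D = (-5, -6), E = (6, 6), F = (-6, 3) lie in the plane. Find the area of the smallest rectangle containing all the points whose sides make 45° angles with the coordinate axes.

264.5

In coordinates u = x + y, v = x − y the rectangle is axis-aligned; the map (x,y)→(u,v) scales areas by 2.
u-values: -11, 2, 3, -11, 12, -3; range = 12 − (-11) = 23.
v-values: -5, 14, 3, 1, 0, -9; range = 14 − (-9) = 23.
Area = (23 × 23) / 2 = 264.5.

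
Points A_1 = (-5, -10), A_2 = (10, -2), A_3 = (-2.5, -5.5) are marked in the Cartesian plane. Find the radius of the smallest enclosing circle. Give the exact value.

8.5

Side lengths²: A_1A_2² = 289, A_1A_3² = 26.5, A_2A_3² = 168.5.
Since A_1A_2² = 289 ≥ 168.5 + 26.5 = 195, the angle opposite A_1A_2 is not acute, so the smallest enclosing circle has A_1A_2 as diameter.
Centre = midpoint of A_1A_2 = (2.5, -6), r² = 289/4 = 72.25.
r = √(72.25) = 8.5.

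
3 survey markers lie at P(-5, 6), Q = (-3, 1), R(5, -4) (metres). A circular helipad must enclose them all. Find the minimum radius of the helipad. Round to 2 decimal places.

7.07

Side lengths²: PQ² = 29, PR² = 200, QR² = 89.
Since PR² = 200 ≥ 89 + 29 = 118, the angle opposite PR is not acute, so the smallest enclosing circle has PR as diameter.
Centre = midpoint of PR = (0, 1), r² = 200/4 = 50.
r = √50 ≈ 7.07.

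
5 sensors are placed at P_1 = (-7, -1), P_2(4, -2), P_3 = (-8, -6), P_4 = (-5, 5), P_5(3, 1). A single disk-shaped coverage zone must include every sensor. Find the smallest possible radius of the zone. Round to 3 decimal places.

6.852

A smallest enclosing disk is always determined by at most three of the input points on its boundary.
The minimum enclosing circle is determined by three boundary points: P_2, P_3, P_4.
Their circumcentre is (-17/6, -1.5) with r² = 845/18.
The farthest remaining point P_5 is at distance² 725/18 ≤ 845/18.
r = √(845/18) ≈ 6.852.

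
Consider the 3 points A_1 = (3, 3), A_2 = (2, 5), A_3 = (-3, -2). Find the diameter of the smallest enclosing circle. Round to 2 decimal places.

Side lengths²: A_1A_2² = 5, A_1A_3² = 61, A_2A_3² = 74.
Since A_2A_3² = 74 ≥ 61 + 5 = 66, the angle opposite A_2A_3 is not acute, so the smallest enclosing circle has A_2A_3 as diameter.
Centre = midpoint of A_2A_3 = (-0.5, 1.5), r² = 74/4 = 18.5.
Diameter = 2r = 2√(18.5) ≈ 8.60.

8.60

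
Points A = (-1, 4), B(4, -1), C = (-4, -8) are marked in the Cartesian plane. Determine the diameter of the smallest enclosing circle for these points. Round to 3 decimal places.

Side lengths²: AB² = 50, AC² = 153, BC² = 113.
Since AC² = 153 < 113 + 50 = 163, the triangle is acute, so the smallest enclosing circle is the circumcircle.
Circumcentre = (-2.1, -2.1), r² = 38.42.
Diameter = 2r = 2√(38.42) ≈ 12.397.

12.397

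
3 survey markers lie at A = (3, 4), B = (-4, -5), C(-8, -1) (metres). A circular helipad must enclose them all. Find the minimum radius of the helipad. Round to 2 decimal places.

Side lengths²: AB² = 130, AC² = 146, BC² = 32.
Since AC² = 146 < 130 + 32 = 162, the triangle is acute, so the smallest enclosing circle is the circumcircle.
Circumcentre = (-2.1875, 0.8125), r² = 37.0703125.
r = √(37.0703125) ≈ 6.09.

6.09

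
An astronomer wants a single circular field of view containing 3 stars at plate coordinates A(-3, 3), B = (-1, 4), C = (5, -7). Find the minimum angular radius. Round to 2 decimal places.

6.40

Side lengths²: AB² = 5, AC² = 164, BC² = 157.
Since AC² = 164 ≥ 157 + 5 = 162, the angle opposite AC is not acute, so the smallest enclosing circle has AC as diameter.
Centre = midpoint of AC = (1, -2), r² = 164/4 = 41.
r = √41 ≈ 6.40.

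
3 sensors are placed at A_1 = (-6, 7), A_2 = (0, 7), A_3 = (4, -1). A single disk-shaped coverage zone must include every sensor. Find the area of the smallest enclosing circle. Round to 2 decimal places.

Side lengths²: A_1A_2² = 36, A_1A_3² = 164, A_2A_3² = 80.
Since A_1A_3² = 164 ≥ 80 + 36 = 116, the angle opposite A_1A_3 is not acute, so the smallest enclosing circle has A_1A_3 as diameter.
Centre = midpoint of A_1A_3 = (-1, 3), r² = 164/4 = 41.
Area = π·r² = π·41 ≈ 128.81.

128.81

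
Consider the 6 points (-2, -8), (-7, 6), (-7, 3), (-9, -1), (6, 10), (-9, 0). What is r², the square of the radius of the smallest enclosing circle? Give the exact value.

The minimum enclosing circle is determined by three boundary points: (-2, -8), (-9, -1), (6, 10).
Their circumcentre is (8/13, 21/13) with r² = 16781/169.
The farthest remaining point (-9, 0) is at distance² 16066/169 ≤ 16781/169.

16781/169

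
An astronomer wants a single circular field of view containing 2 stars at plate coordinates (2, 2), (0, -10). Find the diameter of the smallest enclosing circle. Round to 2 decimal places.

The smallest circle enclosing two points has them as diameter endpoints.
Centre = midpoint = (1, -4); r² = |(2, 2)−(0, -10)|²/4 = 148/4 = 37.
Diameter = 2r = 2√37 ≈ 12.17.

12.17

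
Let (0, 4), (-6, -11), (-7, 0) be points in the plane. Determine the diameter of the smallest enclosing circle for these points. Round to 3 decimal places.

Call the three points A, B, C in the order given.
Side lengths²: AB² = 261, AC² = 65, BC² = 122.
Since AB² = 261 ≥ 122 + 65 = 187, the angle opposite AB is not acute, so the smallest enclosing circle has AB as diameter.
Centre = midpoint of AB = (-3, -3.5), r² = 261/4 = 65.25.
Diameter = 2r = 2√(65.25) ≈ 16.155.

16.155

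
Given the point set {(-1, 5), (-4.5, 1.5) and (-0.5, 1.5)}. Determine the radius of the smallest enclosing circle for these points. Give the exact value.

Call the three points A, B, C in the order given.
Side lengths²: AB² = 24.5, AC² = 12.5, BC² = 16.
Since AB² = 24.5 < 16 + 12.5 = 28.5, the triangle is acute, so the smallest enclosing circle is the circumcircle.
Circumcentre = (-2.5, 3), r² = 6.25.
r = √(6.25) = 2.5.

2.5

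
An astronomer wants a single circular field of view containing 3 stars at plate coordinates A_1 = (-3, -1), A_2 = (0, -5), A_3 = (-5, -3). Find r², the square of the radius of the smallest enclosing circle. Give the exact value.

Side lengths²: A_1A_2² = 25, A_1A_3² = 8, A_2A_3² = 29.
Since A_2A_3² = 29 < 25 + 8 = 33, the triangle is acute, so the smallest enclosing circle is the circumcircle.
Circumcentre = (-33/14, -51/14), r² = 725/98.

725/98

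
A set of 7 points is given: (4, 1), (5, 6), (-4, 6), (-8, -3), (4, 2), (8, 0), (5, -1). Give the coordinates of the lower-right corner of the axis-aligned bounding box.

(8, -3)

x-range [-8, 8], y-range [-3, 6].
The lower-right corner is (8, -3).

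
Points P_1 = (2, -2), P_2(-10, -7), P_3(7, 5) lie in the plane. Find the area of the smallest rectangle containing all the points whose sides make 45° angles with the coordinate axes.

101.5

In coordinates u = x + y, v = x − y the rectangle is axis-aligned; the map (x,y)→(u,v) scales areas by 2.
u-values: 0, -17, 12; range = 12 − (-17) = 29.
v-values: 4, -3, 2; range = 4 − (-3) = 7.
Area = (29 × 7) / 2 = 101.5.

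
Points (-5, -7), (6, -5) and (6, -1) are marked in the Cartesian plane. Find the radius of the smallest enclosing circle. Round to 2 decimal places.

6.26

Call the three points A, B, C in the order given.
Side lengths²: AB² = 125, AC² = 157, BC² = 16.
Since AC² = 157 ≥ 125 + 16 = 141, the angle opposite AC is not acute, so the smallest enclosing circle has AC as diameter.
Centre = midpoint of AC = (0.5, -4), r² = 157/4 = 39.25.
r = √(39.25) ≈ 6.26.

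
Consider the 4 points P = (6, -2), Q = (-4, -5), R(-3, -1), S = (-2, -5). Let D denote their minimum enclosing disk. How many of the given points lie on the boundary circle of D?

A smallest enclosing disk is always determined by at most three of the input points on its boundary.
The farthest pair is P–Q with squared distance 109. The circle on this segment as diameter has centre (1, -3.5) and r² = 109/4 = 27.25.
Check R: distance² to centre = 22.25 ≤ 27.25, so it lies inside.
All remaining points lie in this disk, and no smaller disk contains both endpoints, so this is the minimum enclosing circle.
The points at distance exactly r from the centre are P, Q — 2 points.

2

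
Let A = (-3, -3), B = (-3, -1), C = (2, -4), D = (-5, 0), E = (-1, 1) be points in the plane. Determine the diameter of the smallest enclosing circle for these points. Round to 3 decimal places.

By Welzl's lemma the MEC is supported by two points (diametrically opposite) or three points (on a circumcircle).
The farthest pair is C–D with squared distance 65. The circle on this segment as diameter has centre (-1.5, -2) and r² = 65/4 = 16.25.
Check A: distance² to centre = 3.25 ≤ 16.25, so it lies inside.
All remaining points lie in this disk, and no smaller disk contains both endpoints, so this is the minimum enclosing circle.
Diameter = 2r = 2√(16.25) ≈ 8.062.

8.062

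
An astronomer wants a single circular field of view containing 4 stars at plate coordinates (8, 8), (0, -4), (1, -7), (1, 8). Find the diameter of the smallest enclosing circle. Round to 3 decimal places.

16.553

By Welzl's lemma the MEC is supported by two points (diametrically opposite) or three points (on a circumcircle).
The farthest pair is (8, 8)–(1, -7) with squared distance 274. The circle on this segment as diameter has centre (4.5, 0.5) and r² = 274/4 = 68.5.
Check (0, -4): distance² to centre = 40.5 ≤ 68.5, so it lies inside.
All remaining points lie in this disk, and no smaller disk contains both endpoints, so this is the minimum enclosing circle.
Diameter = 2r = 2√(68.5) ≈ 16.553.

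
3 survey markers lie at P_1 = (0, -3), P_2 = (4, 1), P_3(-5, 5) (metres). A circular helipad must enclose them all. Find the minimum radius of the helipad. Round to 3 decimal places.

5.054

Side lengths²: P_1P_2² = 32, P_1P_3² = 89, P_2P_3² = 97.
Since P_2P_3² = 97 < 89 + 32 = 121, the triangle is acute, so the smallest enclosing circle is the circumcircle.
Circumcentre = (-25/26, 51/26), r² = 8633/338.
r = √(8633/338) ≈ 5.054.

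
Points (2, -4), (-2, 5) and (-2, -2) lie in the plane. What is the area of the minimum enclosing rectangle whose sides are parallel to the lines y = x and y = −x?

In coordinates u = x + y, v = x − y the rectangle is axis-aligned; the map (x,y)→(u,v) scales areas by 2.
u-values: -2, 3, -4; range = 3 − (-4) = 7.
v-values: 6, -7, 0; range = 6 − (-7) = 13.
Area = (7 × 13) / 2 = 45.5.

45.5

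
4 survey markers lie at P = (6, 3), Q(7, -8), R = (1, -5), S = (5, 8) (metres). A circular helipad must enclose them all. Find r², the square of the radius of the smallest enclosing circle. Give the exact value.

A smallest enclosing disk is always determined by at most three of the input points on its boundary.
The farthest pair is Q–S with squared distance 260. The circle on this segment as diameter has centre (6, 0) and r² = 260/4 = 65.
Check P: distance² to centre = 9 ≤ 65, so it lies inside.
All remaining points lie in this disk, and no smaller disk contains both endpoints, so this is the minimum enclosing circle.

65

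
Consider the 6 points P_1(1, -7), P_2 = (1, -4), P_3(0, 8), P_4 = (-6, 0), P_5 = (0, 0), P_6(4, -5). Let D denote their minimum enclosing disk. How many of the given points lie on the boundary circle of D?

A smallest enclosing disk is always determined by at most three of the input points on its boundary.
The farthest pair is P_1–P_3 with squared distance 226. The circle on this segment as diameter has centre (0.5, 0.5) and r² = 226/4 = 56.5.
Check P_2: distance² to centre = 20.5 ≤ 56.5, so it lies inside.
All remaining points lie in this disk, and no smaller disk contains both endpoints, so this is the minimum enclosing circle.
The points at distance exactly r from the centre are P_1, P_3 — 2 points.

2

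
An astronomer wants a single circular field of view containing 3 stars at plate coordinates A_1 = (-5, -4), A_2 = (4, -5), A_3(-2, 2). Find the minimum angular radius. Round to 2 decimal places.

4.91

Side lengths²: A_1A_2² = 82, A_1A_3² = 45, A_2A_3² = 85.
Since A_2A_3² = 85 < 82 + 45 = 127, the triangle is acute, so the smallest enclosing circle is the circumcircle.
Circumcentre = (-11/38, -99/38), r² = 17425/722.
r = √(17425/722) ≈ 4.91.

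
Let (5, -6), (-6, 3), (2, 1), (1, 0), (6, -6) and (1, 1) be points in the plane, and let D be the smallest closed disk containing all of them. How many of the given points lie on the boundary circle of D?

By Welzl's lemma the MEC is supported by two points (diametrically opposite) or three points (on a circumcircle).
The farthest pair is (-6, 3)–(6, -6) with squared distance 225. The circle on this segment as diameter has centre (0, -1.5) and r² = 225/4 = 56.25.
Check (5, -6): distance² to centre = 45.25 ≤ 56.25, so it lies inside.
All remaining points lie in this disk, and no smaller disk contains both endpoints, so this is the minimum enclosing circle.
The points at distance exactly r from the centre are (-6, 3), (6, -6) — 2 points.

2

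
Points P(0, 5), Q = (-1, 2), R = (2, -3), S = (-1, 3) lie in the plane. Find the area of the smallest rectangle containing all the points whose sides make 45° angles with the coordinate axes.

In coordinates u = x + y, v = x − y the rectangle is axis-aligned; the map (x,y)→(u,v) scales areas by 2.
u-values: 5, 1, -1, 2; range = 5 − (-1) = 6.
v-values: -5, -3, 5, -4; range = 5 − (-5) = 10.
Area = (6 × 10) / 2 = 30.

30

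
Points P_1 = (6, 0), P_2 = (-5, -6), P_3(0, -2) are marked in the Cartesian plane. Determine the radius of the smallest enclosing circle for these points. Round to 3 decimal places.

6.265

Side lengths²: P_1P_2² = 157, P_1P_3² = 40, P_2P_3² = 41.
Since P_1P_2² = 157 ≥ 41 + 40 = 81, the angle opposite P_1P_2 is not acute, so the smallest enclosing circle has P_1P_2 as diameter.
Centre = midpoint of P_1P_2 = (0.5, -3), r² = 157/4 = 39.25.
r = √(39.25) ≈ 6.265.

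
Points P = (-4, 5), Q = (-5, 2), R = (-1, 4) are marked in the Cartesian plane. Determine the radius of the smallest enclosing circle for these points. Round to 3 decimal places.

2.236

Side lengths²: PQ² = 10, PR² = 10, QR² = 20.
Since QR² = 20 ≥ 10 + 10 = 20, the angle opposite QR is not acute, so the smallest enclosing circle has QR as diameter.
Centre = midpoint of QR = (-3, 3), r² = 20/4 = 5.
r = √5 ≈ 2.236.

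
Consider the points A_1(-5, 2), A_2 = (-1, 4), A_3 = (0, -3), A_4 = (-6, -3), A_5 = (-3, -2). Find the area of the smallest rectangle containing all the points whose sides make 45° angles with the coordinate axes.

60

In coordinates u = x + y, v = x − y the rectangle is axis-aligned; the map (x,y)→(u,v) scales areas by 2.
u-values: -3, 3, -3, -9, -5; range = 3 − (-9) = 12.
v-values: -7, -5, 3, -3, -1; range = 3 − (-7) = 10.
Area = (12 × 10) / 2 = 60.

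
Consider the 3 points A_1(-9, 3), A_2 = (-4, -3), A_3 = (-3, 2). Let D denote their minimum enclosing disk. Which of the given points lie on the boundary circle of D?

A_1, A_2, A_3

Side lengths²: A_1A_2² = 61, A_1A_3² = 37, A_2A_3² = 26.
Since A_1A_2² = 61 < 37 + 26 = 63, the triangle is acute, so the smallest enclosing circle is the circumcircle.
Circumcentre = (-397/62, 5/62), r² = 29341/1922.
The points at distance exactly r from the centre are A_1, A_2, A_3 — 3 points.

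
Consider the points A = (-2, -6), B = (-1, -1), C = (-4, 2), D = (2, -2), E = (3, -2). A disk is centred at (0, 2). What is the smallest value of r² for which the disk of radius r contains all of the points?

68

The required radius is the distance from (0, 2) to the farthest point.
Squared distances: 68, 10, 16, 20, 25.
Maximum is 68, attained at A.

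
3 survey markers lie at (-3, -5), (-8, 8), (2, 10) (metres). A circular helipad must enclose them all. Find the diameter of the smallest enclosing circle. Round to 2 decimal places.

Call the three points A, B, C in the order given.
Side lengths²: AB² = 194, AC² = 250, BC² = 104.
Since AC² = 250 < 194 + 104 = 298, the triangle is acute, so the smallest enclosing circle is the circumcircle.
Circumcentre = (-25/14, 41/14), r² = 6305/98.
Diameter = 2r = 2√(6305/98) ≈ 16.04.

16.04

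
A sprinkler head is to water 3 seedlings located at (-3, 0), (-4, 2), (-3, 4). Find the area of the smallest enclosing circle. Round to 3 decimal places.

Call the three points A, B, C in the order given.
Side lengths²: AB² = 5, AC² = 16, BC² = 5.
Since AC² = 16 ≥ 5 + 5 = 10, the angle opposite AC is not acute, so the smallest enclosing circle has AC as diameter.
Centre = midpoint of AC = (-3, 2), r² = 16/4 = 4.
Area = π·r² = π·4 ≈ 12.566.

12.566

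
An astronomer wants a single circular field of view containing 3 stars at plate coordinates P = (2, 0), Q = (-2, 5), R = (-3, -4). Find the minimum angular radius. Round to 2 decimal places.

Side lengths²: PQ² = 41, PR² = 41, QR² = 82.
Since QR² = 82 ≥ 41 + 41 = 82, the angle opposite QR is not acute, so the smallest enclosing circle has QR as diameter.
Centre = midpoint of QR = (-2.5, 0.5), r² = 82/4 = 20.5.
r = √(20.5) ≈ 4.53.

4.53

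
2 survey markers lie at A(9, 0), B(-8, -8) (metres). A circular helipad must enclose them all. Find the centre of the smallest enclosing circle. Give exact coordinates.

(0.5, -4)

The smallest circle enclosing two points has them as diameter endpoints.
Centre = midpoint = (0.5, -4); r² = |AB|²/4 = 353/4 = 88.25.
Centre = (0.5, -4).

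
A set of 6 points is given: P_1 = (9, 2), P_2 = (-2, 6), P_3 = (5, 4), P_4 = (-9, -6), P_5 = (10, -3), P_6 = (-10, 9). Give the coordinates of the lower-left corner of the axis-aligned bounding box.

x-range [-10, 10], y-range [-6, 9].
The lower-left corner is (-10, -6).

(-10, -6)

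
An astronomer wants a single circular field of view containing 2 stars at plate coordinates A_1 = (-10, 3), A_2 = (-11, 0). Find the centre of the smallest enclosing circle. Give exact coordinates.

(-10.5, 1.5)

The smallest circle enclosing two points has them as diameter endpoints.
Centre = midpoint = (-10.5, 1.5); r² = |A_1A_2|²/4 = 10/4 = 2.5.
Centre = (-10.5, 1.5).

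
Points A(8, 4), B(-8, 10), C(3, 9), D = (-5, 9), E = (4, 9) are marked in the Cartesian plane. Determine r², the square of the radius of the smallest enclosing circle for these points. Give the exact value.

73

A smallest enclosing disk is always determined by at most three of the input points on its boundary.
The farthest pair is A–B with squared distance 292. The circle on this segment as diameter has centre (0, 7) and r² = 292/4 = 73.
Check C: distance² to centre = 13 ≤ 73, so it lies inside.
All remaining points lie in this disk, and no smaller disk contains both endpoints, so this is the minimum enclosing circle.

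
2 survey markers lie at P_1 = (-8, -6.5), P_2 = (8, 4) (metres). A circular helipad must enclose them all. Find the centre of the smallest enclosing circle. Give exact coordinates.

The smallest circle enclosing two points has them as diameter endpoints.
Centre = midpoint = (0, -1.25); r² = |P_1P_2|²/4 = 366.25/4 = 91.5625.
Centre = (0, -1.25).

(0, -1.25)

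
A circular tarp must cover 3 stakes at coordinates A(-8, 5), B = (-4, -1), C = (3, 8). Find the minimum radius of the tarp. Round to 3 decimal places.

Side lengths²: AB² = 52, AC² = 130, BC² = 130.
Since BC² = 130 < 130 + 52 = 182, the triangle is acute, so the smallest enclosing circle is the circumcircle.
Circumcentre = (-2, 14/3), r² = 325/9.
r = √(325/9) ≈ 6.009.

6.009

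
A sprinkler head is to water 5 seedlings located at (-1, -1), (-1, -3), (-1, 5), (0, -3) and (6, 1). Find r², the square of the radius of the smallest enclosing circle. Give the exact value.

4225/196

A smallest enclosing disk is always determined by at most three of the input points on its boundary.
The minimum enclosing circle is determined by three boundary points: (-1, -3), (-1, 5), (6, 1).
Their circumcentre is (19/14, 1) with r² = 4225/196.
The farthest remaining point (0, -3) is at distance² 3497/196 ≤ 4225/196.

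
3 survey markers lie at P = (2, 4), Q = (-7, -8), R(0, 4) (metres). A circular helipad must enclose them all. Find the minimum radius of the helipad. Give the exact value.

Side lengths²: PQ² = 225, PR² = 4, QR² = 193.
Since PQ² = 225 ≥ 193 + 4 = 197, the angle opposite PQ is not acute, so the smallest enclosing circle has PQ as diameter.
Centre = midpoint of PQ = (-2.5, -2), r² = 225/4 = 56.25.
r = √(56.25) = 7.5.

7.5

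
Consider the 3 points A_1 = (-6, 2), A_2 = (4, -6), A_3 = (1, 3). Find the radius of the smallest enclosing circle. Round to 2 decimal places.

6.40

Side lengths²: A_1A_2² = 164, A_1A_3² = 50, A_2A_3² = 90.
Since A_1A_2² = 164 ≥ 90 + 50 = 140, the angle opposite A_1A_2 is not acute, so the smallest enclosing circle has A_1A_2 as diameter.
Centre = midpoint of A_1A_2 = (-1, -2), r² = 164/4 = 41.
r = √41 ≈ 6.40.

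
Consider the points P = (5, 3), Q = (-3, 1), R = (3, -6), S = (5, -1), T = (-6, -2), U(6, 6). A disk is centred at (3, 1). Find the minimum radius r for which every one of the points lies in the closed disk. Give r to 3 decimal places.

The required radius is the distance from (3, 1) to the farthest point.
Squared distances: 8, 36, 49, 8, 90, 34.
Maximum is 90, attained at T.
r = √90 ≈ 9.487.

9.487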